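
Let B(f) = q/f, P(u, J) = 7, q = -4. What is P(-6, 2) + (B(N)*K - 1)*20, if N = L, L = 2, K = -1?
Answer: 27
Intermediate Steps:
N = 2
B(f) = -4/f
P(-6, 2) + (B(N)*K - 1)*20 = 7 + (-4/2*(-1) - 1)*20 = 7 + (-4*½*(-1) - 1)*20 = 7 + (-2*(-1) - 1)*20 = 7 + (2 - 1)*20 = 7 + 1*20 = 7 + 20 = 27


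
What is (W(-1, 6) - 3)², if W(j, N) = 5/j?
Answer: 64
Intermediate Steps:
(W(-1, 6) - 3)² = (5/(-1) - 3)² = (5*(-1) - 3)² = (-5 - 3)² = (-8)² = 64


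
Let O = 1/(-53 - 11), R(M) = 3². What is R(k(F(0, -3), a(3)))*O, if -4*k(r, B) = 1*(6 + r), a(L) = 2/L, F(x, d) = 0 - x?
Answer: -9/64 ≈ -0.14063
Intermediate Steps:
F(x, d) = -x
k(r, B) = -3/2 - r/4 (k(r, B) = -(6 + r)/4 = -3/2 - r/4)
R(M) = 9
O = -1/64 (O = 1/(-64) = -1/64 ≈ -0.015625)
R(k(F(0, -3), a(3)))*O = 9*(-1/64) = -9/64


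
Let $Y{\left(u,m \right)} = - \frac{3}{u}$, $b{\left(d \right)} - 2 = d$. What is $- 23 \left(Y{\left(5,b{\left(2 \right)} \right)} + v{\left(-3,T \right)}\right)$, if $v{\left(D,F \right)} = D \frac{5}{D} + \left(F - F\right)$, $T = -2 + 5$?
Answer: $- \frac{506}{5} \approx -101.2$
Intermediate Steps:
$T = 3$
$b{\left(d \right)} = 2 + d$
$v{\left(D,F \right)} = 5$ ($v{\left(D,F \right)} = 5 + 0 = 5$)
$- 23 \left(Y{\left(5,b{\left(2 \right)} \right)} + v{\left(-3,T \right)}\right) = - 23 \left(- \frac{3}{5} + 5\right) = \left(-23\right) \frac{22}{5} = - \frac{506}{5}$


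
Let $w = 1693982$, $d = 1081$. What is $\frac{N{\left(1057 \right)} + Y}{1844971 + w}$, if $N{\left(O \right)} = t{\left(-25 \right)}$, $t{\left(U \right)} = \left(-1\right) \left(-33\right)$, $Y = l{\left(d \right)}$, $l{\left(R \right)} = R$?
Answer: $\frac{1114}{3538953} \approx 0.00031478$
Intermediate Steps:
$Y = 1081$
$t{\left(U \right)} = 33$
$N{\left(O \right)} = 33$
$\frac{N{\left(1057 \right)} + Y}{1844971 + w} = \frac{33 + 1081}{1844971 + 1693982} = \frac{1114}{3538953}$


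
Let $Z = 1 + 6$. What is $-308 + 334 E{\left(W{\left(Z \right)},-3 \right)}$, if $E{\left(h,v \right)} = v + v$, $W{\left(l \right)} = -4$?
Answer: $-2312$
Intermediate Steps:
$Z = 7$
$E{\left(h,v \right)} = 2 v$
$-308 + 334 E{\left(W{\left(Z \right)},-3 \right)} = -308 + 334 \cdot 2 \left(-3\right) = -308 + 334 \left(-6\right) = -308 - 2004 = -2312$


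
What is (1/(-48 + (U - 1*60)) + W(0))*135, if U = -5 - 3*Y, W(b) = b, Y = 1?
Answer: -135/116 ≈ -1.1638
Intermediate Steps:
U = -8 (U = -5 - 3*1 = -5 - 3 = -8)
(1/(-48 + (U - 1*60)) + W(0))*135 = (1/(-48 + (-8 - 1*60)) + 0)*135 = (1/(-48 + (-8 - 60)) + 0)*135 = (1/(-48 - 68) + 0)*135 = (1/(-116) + 0)*135 = (-1/116 + 0)*135 = -1/116*135 = -135/116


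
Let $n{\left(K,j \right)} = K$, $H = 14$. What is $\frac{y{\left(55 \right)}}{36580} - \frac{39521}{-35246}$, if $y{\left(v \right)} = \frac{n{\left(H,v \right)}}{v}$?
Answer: $\frac{9939099168}{8863928425} \approx 1.1213$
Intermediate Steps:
$y{\left(v \right)} = \frac{14}{v}$
$\frac{y{\left(55 \right)}}{36580} - \frac{39521}{-35246} = \frac{14 \cdot \frac{1}{55}}{36580} - \frac{39521}{-35246} = 14 \cdot \frac{1}{55} \cdot \frac{1}{36580} - - \frac{39521}{35246} = \frac{14}{55} \cdot \frac{1}{36580} + \frac{39521}{35246} = \frac{7}{1005950} + \frac{39521}{35246} = \frac{9939099168}{8863928425}$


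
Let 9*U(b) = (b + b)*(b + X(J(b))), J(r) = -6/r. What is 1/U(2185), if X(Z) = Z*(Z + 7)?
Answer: 19665/20863179782 ≈ 9.4257e-7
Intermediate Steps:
X(Z) = Z*(7 + Z)
U(b) = 2*b*(b - 6*(7 - 6/b)/b)/9 (U(b) = ((b + b)*(b + (-6/b)*(7 - 6/b)))/9 = ((2*b)*(b - 6*(7 - 6/b)/b))/9 = (2*b*(b - 6*(7 - 6/b)/b))/9 = 2*b*(b - 6*(7 - 6/b)/b)/9)
1/U(2185) = 1/((2/9)*(36 + 2185**3 - 42*2185)/2185) = 1/((2/9)*(1/2185)*(36 + 10431681625 - 91770)) = 1/((2/9)*(1/2185)*10431589891) = 1/(20863179782/19665) = 19665/20863179782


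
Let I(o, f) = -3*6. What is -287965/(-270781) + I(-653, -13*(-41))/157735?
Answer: 45417285217/42711641035 ≈ 1.0633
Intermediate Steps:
I(o, f) = -18
-287965/(-270781) + I(-653, -13*(-41))/157735 = -287965/(-270781) - 18/157735 = -287965*(-1/270781) - 18*1/157735 = 287965/270781 - 18/157735 = 45417285217/42711641035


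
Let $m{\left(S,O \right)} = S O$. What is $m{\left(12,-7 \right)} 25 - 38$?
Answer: $-2138$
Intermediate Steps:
$m{\left(S,O \right)} = O S$
$m{\left(12,-7 \right)} 25 - 38 = \left(-7\right) 12 \cdot 25 - 38 = \left(-84\right) 25 - 38 = -2100 - 38 = -2138$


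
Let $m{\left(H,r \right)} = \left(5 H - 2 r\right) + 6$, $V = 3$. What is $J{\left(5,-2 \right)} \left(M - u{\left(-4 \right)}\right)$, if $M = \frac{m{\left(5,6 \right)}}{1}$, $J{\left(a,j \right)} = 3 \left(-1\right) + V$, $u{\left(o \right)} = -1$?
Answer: $0$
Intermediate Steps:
$J{\left(a,j \right)} = 0$ ($J{\left(a,j \right)} = 3 \left(-1\right) + 3 = -3 + 3 = 0$)
$m{\left(H,r \right)} = 6 - 2 r + 5 H$ ($m{\left(H,r \right)} = \left(- 2 r + 5 H\right) + 6 = 6 - 2 r + 5 H$)
$M = 19$ ($M = \frac{6 - 12 + 5 \cdot 5}{1} = \left(6 - 12 + 25\right) 1 = 19 \cdot 1 = 19$)
$J{\left(5,-2 \right)} \left(M - u{\left(-4 \right)}\right) = 0 \left(19 - -1\right) = 0 \left(19 + 1\right) = 0 \cdot 20 = 0$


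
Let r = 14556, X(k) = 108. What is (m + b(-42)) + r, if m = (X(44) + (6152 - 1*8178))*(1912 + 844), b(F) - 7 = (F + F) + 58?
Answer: -5271471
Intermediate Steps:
b(F) = 65 + 2*F (b(F) = 7 + ((F + F) + 58) = 7 + (2*F + 58) = 7 + (58 + 2*F) = 65 + 2*F)
m = -5286008 (m = (108 + (6152 - 1*8178))*(1912 + 844) = (108 + (6152 - 8178))*2756 = (108 - 2026)*2756 = -1918*2756 = -5286008)
(m + b(-42)) + r = (-5286008 + (65 + 2*(-42))) + 14556 = (-5286008 + (65 - 84)) + 14556 = (-5286008 - 19) + 14556 = -5286027 + 14556 = -5271471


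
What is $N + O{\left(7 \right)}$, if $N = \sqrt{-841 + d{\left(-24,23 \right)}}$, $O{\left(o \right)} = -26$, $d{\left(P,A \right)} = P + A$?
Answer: $-26 + i \sqrt{842} \approx -26.0 + 29.017 i$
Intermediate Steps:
$d{\left(P,A \right)} = A + P$
$N = i \sqrt{842}$ ($N = \sqrt{-841 + \left(23 - 24\right)} = \sqrt{-841 - 1} = \sqrt{-842} = i \sqrt{842} \approx 29.017 i$)
$N + O{\left(7 \right)} = i \sqrt{842} - 26 = -26 + i \sqrt{842}$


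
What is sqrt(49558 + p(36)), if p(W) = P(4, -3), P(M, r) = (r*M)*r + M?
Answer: sqrt(49598) ≈ 222.71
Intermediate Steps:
P(M, r) = M + M*r**2 (P(M, r) = (M*r)*r + M = M*r**2 + M = M + M*r**2)
p(W) = 40 (p(W) = 4*(1 + (-3)**2) = 4*(1 + 9) = 4*10 = 40)
sqrt(49558 + p(36)) = sqrt(49558 + 40) = sqrt(49598)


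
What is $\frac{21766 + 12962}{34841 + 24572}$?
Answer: $\frac{34728}{59413} \approx 0.58452$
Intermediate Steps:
$\frac{21766 + 12962}{34841 + 24572} = \frac{34728}{59413}$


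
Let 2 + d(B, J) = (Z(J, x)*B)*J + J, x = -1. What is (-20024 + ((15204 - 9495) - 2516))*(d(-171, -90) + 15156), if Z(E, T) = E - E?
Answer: -253542184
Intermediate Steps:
Z(E, T) = 0
d(B, J) = -2 + J (d(B, J) = -2 + ((0*B)*J + J) = -2 + (0*J + J) = -2 + (0 + J) = -2 + J)
(-20024 + ((15204 - 9495) - 2516))*(d(-171, -90) + 15156) = (-20024 + ((15204 - 9495) - 2516))*((-2 - 90) + 15156) = (-20024 + (5709 - 2516))*(-92 + 15156) = (-20024 + 3193)*15064 = -16831*15064 = -253542184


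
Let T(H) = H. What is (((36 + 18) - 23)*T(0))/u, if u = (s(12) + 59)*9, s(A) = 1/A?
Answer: 0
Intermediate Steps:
u = 2127/4 (u = (1/12 + 59)*9 = (709/12)*9 = 2127/4 ≈ 531.75)
(((36 + 18) - 23)*T(0))/u = (((36 + 18) - 23)*0)/(2127/4) = ((54 - 23)*0)*(4/2127) = (31*0)*(4/2127) = 0*(4/2127) = 0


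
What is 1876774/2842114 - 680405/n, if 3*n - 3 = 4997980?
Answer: 1789359409166/7102418728031 ≈ 0.25194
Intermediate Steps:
n = 4997983/3 (n = 1 + (⅓)*4997980 = 1 + 4997980/3 = 4997983/3 ≈ 1.6660e+6)
1876774/2842114 - 680405/n = 1876774/2842114 - 680405/4997983/3 = 1876774*(1/2842114) - 680405*3/4997983 = 938387/1421057 - 2041215/4997983 = 1789359409166/7102418728031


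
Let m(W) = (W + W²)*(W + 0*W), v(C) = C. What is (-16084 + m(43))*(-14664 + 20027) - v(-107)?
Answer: 350053843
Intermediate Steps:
m(W) = W*(W + W²) (m(W) = (W + W²)*(W + 0) = (W + W²)*W = W*(W + W²))
(-16084 + m(43))*(-14664 + 20027) - v(-107) = (-16084 + 43²*(1 + 43))*(-14664 + 20027) - 1*(-107) = (-16084 + 1849*44)*5363 + 107 = (-16084 + 81356)*5363 + 107 = 65272*5363 + 107 = 350053736 + 107 = 350053843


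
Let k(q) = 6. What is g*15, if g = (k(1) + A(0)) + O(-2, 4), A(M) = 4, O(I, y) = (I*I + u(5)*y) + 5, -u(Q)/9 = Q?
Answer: -2415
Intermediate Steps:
u(Q) = -9*Q
O(I, y) = 5 + I**2 - 45*y (O(I, y) = (I*I + (-9*5)*y) + 5 = (I**2 - 45*y) + 5 = 5 + I**2 - 45*y)
g = -161 (g = (6 + 4) + (5 + (-2)**2 - 45*4) = 10 + (5 + 4 - 180) = 10 - 171 = -161)
g*15 = -161*15 = -2415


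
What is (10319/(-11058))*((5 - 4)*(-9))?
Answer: 30957/3686 ≈ 8.3985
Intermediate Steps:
(10319/(-11058))*((5 - 4)*(-9)) = (10319*(-1/11058))*(1*(-9)) = -10319/11058*(-9) = 30957/3686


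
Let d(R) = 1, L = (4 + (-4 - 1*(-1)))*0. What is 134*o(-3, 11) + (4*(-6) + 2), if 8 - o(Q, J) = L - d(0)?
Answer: 1184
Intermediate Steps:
L = 0 (L = (4 + (-4 + 1))*0 = (4 - 3)*0 = 1*0 = 0)
o(Q, J) = 9 (o(Q, J) = 8 - (0 - 1*1) = 8 - (0 - 1) = 8 - 1*(-1) = 8 + 1 = 9)
134*o(-3, 11) + (4*(-6) + 2) = 134*9 + (4*(-6) + 2) = 1206 + (-24 + 2) = 1206 - 22 = 1184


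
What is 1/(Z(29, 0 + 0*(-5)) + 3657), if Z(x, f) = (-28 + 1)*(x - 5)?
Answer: 1/3009 ≈ 0.00033234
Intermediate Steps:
Z(x, f) = 135 - 27*x (Z(x, f) = -27*(-5 + x) = 135 - 27*x)
1/(Z(29, 0 + 0*(-5)) + 3657) = 1/((135 - 27*29) + 3657) = 1/((135 - 783) + 3657) = 1/(-648 + 3657) = 1/3009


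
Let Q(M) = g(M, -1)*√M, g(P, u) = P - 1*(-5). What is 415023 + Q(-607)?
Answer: 415023 - 602*I*√607 ≈ 4.1502e+5 - 14832.0*I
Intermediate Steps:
g(P, u) = 5 + P (g(P, u) = P + 5 = 5 + P)
Q(M) = √M*(5 + M) (Q(M) = (5 + M)*√M = √M*(5 + M))
415023 + Q(-607) = 415023 + √(-607)*(5 - 607) = 415023 + (I*√607)*(-602) = 415023 - 602*I*√607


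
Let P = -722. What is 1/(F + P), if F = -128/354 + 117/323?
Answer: -57171/41277425 ≈ -0.0013850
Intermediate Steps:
F = 37/57171 (F = -128*1/354 + 117*(1/323) = -64/177 + 117/323 = 37/57171 ≈ 0.00064718)
1/(F + P) = 1/(37/57171 - 722) = 1/(-41277425/57171) = -57171/41277425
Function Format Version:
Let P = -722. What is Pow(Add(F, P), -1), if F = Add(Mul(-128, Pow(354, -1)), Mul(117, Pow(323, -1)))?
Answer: Rational(-57171, 41277425) ≈ -0.0013850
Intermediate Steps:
F = Rational(37, 57171) (F = Add(Mul(-128, Rational(1, 354)), Mul(117, Rational(1, 323))) = Add(Rational(-64, 177), Rational(117, 323)) = Rational(37, 57171) ≈ 0.00064718)
Pow(Add(F, P), -1) = Pow(Add(Rational(37, 57171), -722), -1) = Pow(Rational(-41277425, 57171), -1) = Rational(-57171, 41277425)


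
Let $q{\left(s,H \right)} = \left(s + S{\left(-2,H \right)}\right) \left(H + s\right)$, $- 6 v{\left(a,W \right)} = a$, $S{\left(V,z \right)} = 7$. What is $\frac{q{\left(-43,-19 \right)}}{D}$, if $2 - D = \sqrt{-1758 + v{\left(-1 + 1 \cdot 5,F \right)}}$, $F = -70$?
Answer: $\frac{1674}{661} + \frac{558 i \sqrt{3957}}{661} \approx 2.5325 + 53.103 i$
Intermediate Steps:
$v{\left(a,W \right)} = - \frac{a}{6}$
$q{\left(s,H \right)} = \left(7 + s\right) \left(H + s\right)$ ($q{\left(s,H \right)} = \left(s + 7\right) \left(H + s\right) = \left(7 + s\right) \left(H + s\right)$)
$D = 2 - \frac{2 i \sqrt{3957}}{3}$ ($D = 2 - \sqrt{-1758 - \frac{-1 + 1 \cdot 5}{6}} = 2 - \sqrt{-1758 - \frac{-1 + 5}{6}} = 2 - \sqrt{-1758 - \frac{2}{3}} = 2 - \sqrt{- \frac{5276}{3}} = 2 - \frac{2 i \sqrt{3957}}{3} \approx 2.0 - 41.936 i$)
$\frac{q{\left(-43,-19 \right)}}{D} = \frac{\left(-43\right)^{2} + 7 \left(-19\right) + 7 \left(-43\right) - -817}{2 - \frac{2 i \sqrt{3957}}{3}} = \frac{1849 - 133 - 301 + 817}{2 - \frac{2 i \sqrt{3957}}{3}} = \frac{2232}{2 - \frac{2 i \sqrt{3957}}{3}}$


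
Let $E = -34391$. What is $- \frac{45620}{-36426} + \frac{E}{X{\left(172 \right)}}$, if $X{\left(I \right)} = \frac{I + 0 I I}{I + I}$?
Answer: $- \frac{1252703756}{18213} \approx -68781.0$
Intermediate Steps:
$X{\left(I \right)} = \frac{1}{2}$ ($X{\left(I \right)} = \frac{I + 0 I}{2 I} = \left(I + 0\right) \frac{1}{2 I} = I \frac{1}{2 I} = \frac{1}{2}$)
$- \frac{45620}{-36426} + \frac{E}{X{\left(172 \right)}} = - \frac{45620}{-36426} - 34391 \frac{1}{\frac{1}{2}} = \left(-45620\right) \left(- \frac{1}{36426}\right) - 68782 = \frac{22810}{18213} - 68782 = - \frac{1252703756}{18213}$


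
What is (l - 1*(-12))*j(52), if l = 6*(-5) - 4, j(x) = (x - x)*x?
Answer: 0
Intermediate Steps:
j(x) = 0 (j(x) = 0*x = 0)
l = -34 (l = -30 - 4 = -34)
(l - 1*(-12))*j(52) = (-34 - 1*(-12))*0 = (-34 + 12)*0 = -22*0 = 0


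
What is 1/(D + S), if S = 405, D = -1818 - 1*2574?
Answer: -1/3987 ≈ -0.00025081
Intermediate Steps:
D = -4392 (D = -1818 - 2574 = -4392)
1/(D + S) = 1/(-4392 + 405) = 1/(-3987) = -1/3987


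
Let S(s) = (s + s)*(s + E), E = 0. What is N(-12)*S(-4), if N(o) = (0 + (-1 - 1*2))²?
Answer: 288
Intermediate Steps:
N(o) = 9 (N(o) = (0 + (-1 - 2))² = (0 - 3)² = (-3)² = 9)
S(s) = 2*s² (S(s) = (s + s)*(s + 0) = (2*s)*s = 2*s²)
N(-12)*S(-4) = 9*(2*(-4)²) = 9*(2*16) = 9*32 = 288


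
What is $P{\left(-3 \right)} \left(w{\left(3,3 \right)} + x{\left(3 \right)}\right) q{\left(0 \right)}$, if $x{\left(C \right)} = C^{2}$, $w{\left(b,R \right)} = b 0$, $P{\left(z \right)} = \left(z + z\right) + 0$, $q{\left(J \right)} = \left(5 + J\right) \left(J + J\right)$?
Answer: $0$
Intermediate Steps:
$q{\left(J \right)} = 2 J \left(5 + J\right)$ ($q{\left(J \right)} = \left(5 + J\right) 2 J = 2 J \left(5 + J\right)$)
$P{\left(z \right)} = 2 z$ ($P{\left(z \right)} = 2 z + 0 = 2 z$)
$w{\left(b,R \right)} = 0$
$P{\left(-3 \right)} \left(w{\left(3,3 \right)} + x{\left(3 \right)}\right) q{\left(0 \right)} = 2 \left(-3\right) \left(0 + 3^{2}\right) 2 \cdot 0 \left(5 + 0\right) = - 6 \left(0 + 9\right) 2 \cdot 0 \cdot 5 = - 6 \cdot 9 \cdot 0 = \left(-6\right) 0 = 0$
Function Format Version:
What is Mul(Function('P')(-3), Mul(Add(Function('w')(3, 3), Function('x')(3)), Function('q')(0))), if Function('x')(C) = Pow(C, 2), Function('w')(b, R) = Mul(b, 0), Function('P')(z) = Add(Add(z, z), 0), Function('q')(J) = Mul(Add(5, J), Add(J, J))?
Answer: 0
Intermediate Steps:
Function('q')(J) = Mul(2, J, Add(5, J)) (Function('q')(J) = Mul(Add(5, J), Mul(2, J)) = Mul(2, J, Add(5, J)))
Function('P')(z) = Mul(2, z) (Function('P')(z) = Add(Mul(2, z), 0) = Mul(2, z))
Function('w')(b, R) = 0
Mul(Function('P')(-3), Mul(Add(Function('w')(3, 3), Function('x')(3)), Function('q')(0))) = Mul(Mul(2, -3), Mul(Add(0, Pow(3, 2)), Mul(2, 0, Add(5, 0)))) = Mul(-6, Mul(Add(0, 9), Mul(2, 0, 5))) = Mul(-6, Mul(9, 0)) = Mul(-6, 0) = 0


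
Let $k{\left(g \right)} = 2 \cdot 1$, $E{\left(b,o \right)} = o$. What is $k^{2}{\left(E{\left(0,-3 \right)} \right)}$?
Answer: $4$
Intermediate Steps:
$k{\left(g \right)} = 2$
$k^{2}{\left(E{\left(0,-3 \right)} \right)} = 2^{2} = 4$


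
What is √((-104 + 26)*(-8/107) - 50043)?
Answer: I*√572875539/107 ≈ 223.69*I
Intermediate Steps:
√((-104 + 26)*(-8/107) - 50043) = √(-(-624)/107 - 50043) = √(-78*(-8/107) - 50043) = √(624/107 - 50043) = √(-5353977/107) = I*√572875539/107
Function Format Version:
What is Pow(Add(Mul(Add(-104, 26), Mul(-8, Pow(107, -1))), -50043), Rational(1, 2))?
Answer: Mul(Rational(1, 107), I, Pow(572875539, Rational(1, 2))) ≈ Mul(223.69, I)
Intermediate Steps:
Pow(Add(Mul(Add(-104, 26), Mul(-8, Pow(107, -1))), -50043), Rational(1, 2)) = Pow(Add(Mul(-78, Mul(-8, Rational(1, 107))), -50043), Rational(1, 2)) = Pow(Add(Mul(-78, Rational(-8, 107)), -50043), Rational(1, 2)) = Pow(Add(Rational(624, 107), -50043), Rational(1, 2)) = Pow(Rational(-5353977, 107), Rational(1, 2)) = Mul(Rational(1, 107), I, Pow(572875539, Rational(1, 2)))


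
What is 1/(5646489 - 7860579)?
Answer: -1/2214090 ≈ -4.5165e-7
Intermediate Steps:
1/(5646489 - 7860579) = 1/(-2214090) = -1/2214090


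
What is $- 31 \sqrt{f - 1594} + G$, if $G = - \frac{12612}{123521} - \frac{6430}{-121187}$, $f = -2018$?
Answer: $- \frac{734170414}{14969139427} - 62 i \sqrt{903} \approx -0.049046 - 1863.1 i$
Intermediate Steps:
$G = - \frac{734170414}{14969139427}$ ($G = \left(-12612\right) \frac{1}{123521} - - \frac{6430}{121187} = - \frac{12612}{123521} + \frac{6430}{121187} = - \frac{734170414}{14969139427} \approx -0.049046$)
$- 31 \sqrt{f - 1594} + G = - 31 \sqrt{-2018 - 1594} - \frac{734170414}{14969139427} = - 31 \sqrt{-3612} - \frac{734170414}{14969139427} = - 31 \cdot 2 i \sqrt{903} - \frac{734170414}{14969139427} = - 62 i \sqrt{903} - \frac{734170414}{14969139427} = - \frac{734170414}{14969139427} - 62 i \sqrt{903}$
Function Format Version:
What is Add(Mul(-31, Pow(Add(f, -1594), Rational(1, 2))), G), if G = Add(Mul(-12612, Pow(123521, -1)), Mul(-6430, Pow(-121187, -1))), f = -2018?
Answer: Add(Rational(-734170414, 14969139427), Mul(-62, I, Pow(903, Rational(1, 2)))) ≈ Add(-0.049046, Mul(-1863.1, I))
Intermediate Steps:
G = Rational(-734170414, 14969139427) (G = Add(Mul(-12612, Rational(1, 123521)), Mul(-6430, Rational(-1, 121187))) = Add(Rational(-12612, 123521), Rational(6430, 121187)) = Rational(-734170414, 14969139427) ≈ -0.049046)
Add(Mul(-31, Pow(Add(f, -1594), Rational(1, 2))), G) = Add(Mul(-31, Pow(Add(-2018, -1594), Rational(1, 2))), Rational(-734170414, 14969139427)) = Add(Mul(-31, Pow(-3612, Rational(1, 2))), Rational(-734170414, 14969139427)) = Add(Mul(-31, Mul(2, I, Pow(903, Rational(1, 2)))), Rational(-734170414, 14969139427)) = Add(Mul(-62, I, Pow(903, Rational(1, 2))), Rational(-734170414, 14969139427)) = Add(Rational(-734170414, 14969139427), Mul(-62, I, Pow(903, Rational(1, 2))))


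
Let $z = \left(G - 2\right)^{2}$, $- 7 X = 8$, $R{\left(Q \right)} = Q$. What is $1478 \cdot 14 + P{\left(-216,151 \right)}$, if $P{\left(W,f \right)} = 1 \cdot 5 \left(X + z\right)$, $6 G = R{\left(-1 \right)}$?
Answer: $\frac{5218859}{252} \approx 20710.0$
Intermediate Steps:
$G = - \frac{1}{6}$ ($G = \frac{1}{6} \left(-1\right) = - \frac{1}{6} \approx -0.16667$)
$X = - \frac{8}{7}$ ($X = \left(- \frac{1}{7}\right) 8 = - \frac{8}{7} \approx -1.1429$)
$z = \frac{169}{36}$ ($z = \left(- \frac{1}{6} - 2\right)^{2} = \left(- \frac{13}{6}\right)^{2} = \frac{169}{36} \approx 4.6944$)
$P{\left(W,f \right)} = \frac{4475}{252}$ ($P{\left(W,f \right)} = 1 \cdot 5 \left(- \frac{8}{7} + \frac{169}{36}\right) = 5 \cdot \frac{895}{252} = \frac{4475}{252}$)
$1478 \cdot 14 + P{\left(-216,151 \right)} = 1478 \cdot 14 + \frac{4475}{252} = 20692 + \frac{4475}{252} = \frac{5218859}{252}$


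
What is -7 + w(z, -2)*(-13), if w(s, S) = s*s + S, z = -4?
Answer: -189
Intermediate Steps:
w(s, S) = S + s**2 (w(s, S) = s**2 + S = S + s**2)
-7 + w(z, -2)*(-13) = -7 + (-2 + (-4)**2)*(-13) = -7 + (-2 + 16)*(-13) = -7 + 14*(-13) = -7 - 182 = -189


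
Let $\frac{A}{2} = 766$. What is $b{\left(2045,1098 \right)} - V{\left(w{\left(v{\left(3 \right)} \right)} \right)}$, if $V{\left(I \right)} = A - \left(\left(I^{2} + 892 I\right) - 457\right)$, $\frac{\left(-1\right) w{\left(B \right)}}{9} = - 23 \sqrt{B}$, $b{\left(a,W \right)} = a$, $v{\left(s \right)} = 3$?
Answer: $128603 + 184644 \sqrt{3} \approx 4.4842 \cdot 10^{5}$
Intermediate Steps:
$A = 1532$ ($A = 2 \cdot 766 = 1532$)
$w{\left(B \right)} = 207 \sqrt{B}$ ($w{\left(B \right)} = - 9 \left(- 23 \sqrt{B}\right) = 207 \sqrt{B}$)
$V{\left(I \right)} = 1989 - I^{2} - 892 I$ ($V{\left(I \right)} = 1532 - \left(\left(I^{2} + 892 I\right) - 457\right) = 1532 - \left(-457 + I^{2} + 892 I\right) = 1989 - I^{2} - 892 I$)
$b{\left(2045,1098 \right)} - V{\left(w{\left(v{\left(3 \right)} \right)} \right)} = 2045 - \left(1989 - \left(207 \sqrt{3}\right)^{2} - 892 \cdot 207 \sqrt{3}\right) = 2045 - \left(1989 - 128547 - 184644 \sqrt{3}\right) = 2045 - \left(-126558 - 184644 \sqrt{3}\right) = 2045 + \left(126558 + 184644 \sqrt{3}\right) = 128603 + 184644 \sqrt{3}$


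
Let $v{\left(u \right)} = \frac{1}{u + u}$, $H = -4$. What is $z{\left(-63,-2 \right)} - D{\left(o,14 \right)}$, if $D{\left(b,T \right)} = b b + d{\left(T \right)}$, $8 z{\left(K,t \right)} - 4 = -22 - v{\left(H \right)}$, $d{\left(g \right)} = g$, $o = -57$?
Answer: $- \frac{208975}{64} \approx -3265.2$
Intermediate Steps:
$v{\left(u \right)} = \frac{1}{2 u}$
$z{\left(K,t \right)} = - \frac{143}{64}$ ($z{\left(K,t \right)} = \frac{1}{2} + \frac{-22 - \frac{1}{2 \left(-4\right)}}{8} = \frac{1}{2} + \frac{-22 - \frac{1}{2} \left(- \frac{1}{4}\right)}{8} = \frac{1}{2} + \frac{-22 - - \frac{1}{8}}{8} = \frac{1}{2} + \frac{-22 + \frac{1}{8}}{8} = \frac{1}{2} + \frac{1}{8} \left(- \frac{175}{8}\right) = \frac{1}{2} - \frac{175}{64} = - \frac{143}{64}$)
$D{\left(b,T \right)} = T + b^{2}$ ($D{\left(b,T \right)} = b b + T = b^{2} + T = T + b^{2}$)
$z{\left(-63,-2 \right)} - D{\left(o,14 \right)} = - \frac{143}{64} - \left(14 + \left(-57\right)^{2}\right) = - \frac{143}{64} - \left(14 + 3249\right) = - \frac{143}{64} - 3263 = - \frac{208975}{64}$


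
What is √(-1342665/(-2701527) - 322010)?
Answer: 49*I*√108755854211315/900509 ≈ 567.46*I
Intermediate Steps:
√(-1342665/(-2701527) - 322010) = √(-1342665*(-1/2701527) - 322010) = √(447555/900509 - 322010) = √(-289972455535/900509) = 49*I*√108755854211315/900509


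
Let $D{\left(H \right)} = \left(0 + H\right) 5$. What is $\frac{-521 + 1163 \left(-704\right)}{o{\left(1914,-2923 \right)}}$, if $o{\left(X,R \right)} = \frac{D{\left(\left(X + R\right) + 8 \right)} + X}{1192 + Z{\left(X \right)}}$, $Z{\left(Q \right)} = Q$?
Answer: $\frac{2544661938}{3091} \approx 8.2325 \cdot 10^{5}$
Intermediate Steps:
$D{\left(H \right)} = 5 H$ ($D{\left(H \right)} = H 5 = 5 H$)
$o{\left(X,R \right)} = \frac{40 + 5 R + 6 X}{1192 + X}$ ($o{\left(X,R \right)} = \frac{5 \left(\left(X + R\right) + 8\right) + X}{1192 + X} = \frac{5 \left(\left(R + X\right) + 8\right) + X}{1192 + X} = \frac{5 \left(8 + R + X\right) + X}{1192 + X} = \frac{\left(40 + 5 R + 5 X\right) + X}{1192 + X} = \frac{40 + 5 R + 6 X}{1192 + X}$)
$\frac{-521 + 1163 \left(-704\right)}{o{\left(1914,-2923 \right)}} = \frac{-521 + 1163 \left(-704\right)}{\frac{1}{1192 + 1914} \left(40 + 5 \left(-2923\right) + 6 \cdot 1914\right)} = \frac{-521 - 818752}{\frac{1}{3106} \left(40 - 14615 + 11484\right)} = - \frac{819273}{\frac{1}{3106} \left(-3091\right)} = - \frac{819273}{- \frac{3091}{3106}} = \left(-819273\right) \left(- \frac{3106}{3091}\right) = \frac{2544661938}{3091}$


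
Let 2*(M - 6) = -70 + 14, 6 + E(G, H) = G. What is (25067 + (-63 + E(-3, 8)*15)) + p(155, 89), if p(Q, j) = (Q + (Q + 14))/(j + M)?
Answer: 1666547/67 ≈ 24874.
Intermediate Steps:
E(G, H) = -6 + G
M = -22 (M = 6 + (-70 + 14)/2 = 6 + (1/2)*(-56) = 6 - 28 = -22)
p(Q, j) = (14 + 2*Q)/(-22 + j) (p(Q, j) = (Q + (Q + 14))/(j - 22) = (Q + (14 + Q))/(-22 + j) = (14 + 2*Q)/(-22 + j))
(25067 + (-63 + E(-3, 8)*15)) + p(155, 89) = (25067 + (-63 + (-6 - 3)*15)) + 2*(7 + 155)/(-22 + 89) = (25067 + (-63 - 9*15)) + 2*162/67 = (25067 + (-63 - 135)) + 2*(1/67)*162 = (25067 - 198) + 324/67 = 24869 + 324/67 = 1666547/67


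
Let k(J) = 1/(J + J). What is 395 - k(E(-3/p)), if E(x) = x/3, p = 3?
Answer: 793/2 ≈ 396.50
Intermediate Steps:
E(x) = x/3 (E(x) = x*(⅓) = x/3)
k(J) = 1/(2*J)
395 - k(E(-3/p)) = 395 - 1/(2*((-3/3)/3)) = 395 - 1/(2*((-3*⅓)/3)) = 395 - 1/(2*((⅓)*(-1))) = 395 - 1/(2*(-⅓)) = 395 - (-3)/2 = 395 - 1*(-3/2) = 395 + 3/2 = 793/2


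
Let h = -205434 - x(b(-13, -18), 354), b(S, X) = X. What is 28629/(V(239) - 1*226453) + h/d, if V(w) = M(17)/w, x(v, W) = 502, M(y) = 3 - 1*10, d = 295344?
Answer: -91434486287/111004783974 ≈ -0.82370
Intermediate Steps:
M(y) = -7 (M(y) = 3 - 10 = -7)
V(w) = -7/w
h = -205936 (h = -205434 - 1*502 = -205434 - 502 = -205936)
28629/(V(239) - 1*226453) + h/d = 28629/(-7/239 - 1*226453) - 205936/295344 = 28629/(-7*1/239 - 226453) - 205936*1/295344 = 28629/(-7/239 - 226453) - 12871/18459 = 28629/(-54122274/239) - 12871/18459 = 28629*(-239/54122274) - 12871/18459 = -760259/6013586 - 12871/18459 = -91434486287/111004783974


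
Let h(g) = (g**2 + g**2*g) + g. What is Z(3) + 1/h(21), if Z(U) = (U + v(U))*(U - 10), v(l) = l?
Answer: -408365/9723 ≈ -42.000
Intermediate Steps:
h(g) = g + g**2 + g**3 (h(g) = (g**2 + g**3) + g = g + g**2 + g**3)
Z(U) = 2*U*(-10 + U) (Z(U) = (U + U)*(U - 10) = (2*U)*(-10 + U) = 2*U*(-10 + U))
Z(3) + 1/h(21) = 2*3*(-10 + 3) + 1/(21*(1 + 21 + 21**2)) = 2*3*(-7) + 1/(21*(1 + 21 + 441)) = -42 + 1/(21*463) = -42 + 1/9723 = -408365/9723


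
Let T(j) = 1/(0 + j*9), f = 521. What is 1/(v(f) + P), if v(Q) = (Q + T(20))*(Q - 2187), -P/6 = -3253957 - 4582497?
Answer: 90/4153565587 ≈ 2.1668e-8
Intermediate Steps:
P = 47018724 (P = -6*(-3253957 - 4582497) = -6*(-7836454) = 47018724)
T(j) = 1/(9*j) (T(j) = 1/(0 + 9*j) = 1/(9*j))
v(Q) = (-2187 + Q)*(1/180 + Q) (v(Q) = (Q + (⅑)/20)*(Q - 2187) = (Q + (⅑)*(1/20))*(-2187 + Q) = (Q + 1/180)*(-2187 + Q) = (1/180 + Q)*(-2187 + Q) = (-2187 + Q)*(1/180 + Q))
1/(v(f) + P) = 1/((-243/20 + 521² - 393659/180*521) + 47018724) = 1/((-243/20 + 271441 - 205096339/180) + 47018724) = 1/(-78119573/90 + 47018724) = 1/(4153565587/90) = 90/4153565587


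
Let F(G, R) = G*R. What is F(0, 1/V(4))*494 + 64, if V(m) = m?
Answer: 64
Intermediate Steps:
F(0, 1/V(4))*494 + 64 = (0/4)*494 + 64 = (0*(1/4))*494 + 64 = 0*494 + 64 = 0 + 64 = 64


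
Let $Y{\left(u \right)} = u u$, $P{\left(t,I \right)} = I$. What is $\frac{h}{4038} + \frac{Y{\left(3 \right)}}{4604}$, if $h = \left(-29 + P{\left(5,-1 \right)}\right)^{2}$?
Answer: $\frac{696657}{3098492} \approx 0.22484$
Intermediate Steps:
$Y{\left(u \right)} = u^{2}$
$h = 900$ ($h = \left(-29 - 1\right)^{2} = \left(-30\right)^{2} = 900$)
$\frac{h}{4038} + \frac{Y{\left(3 \right)}}{4604} = \frac{900}{4038} + \frac{3^{2}}{4604} = 900 \cdot \frac{1}{4038} + 9 \cdot \frac{1}{4604} = \frac{150}{673} + \frac{9}{4604} = \frac{696657}{3098492}$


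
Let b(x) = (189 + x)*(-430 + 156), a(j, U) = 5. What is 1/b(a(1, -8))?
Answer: -1/53156 ≈ -1.8813e-5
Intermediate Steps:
b(x) = -51786 - 274*x (b(x) = (189 + x)*(-274) = -51786 - 274*x)
1/b(a(1, -8)) = 1/(-51786 - 274*5) = 1/(-51786 - 1370) = 1/(-53156) = -1/53156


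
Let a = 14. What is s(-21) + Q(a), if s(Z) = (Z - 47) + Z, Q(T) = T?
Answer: -75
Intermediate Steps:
s(Z) = -47 + 2*Z (s(Z) = (-47 + Z) + Z = -47 + 2*Z)
s(-21) + Q(a) = (-47 + 2*(-21)) + 14 = (-47 - 42) + 14 = -89 + 14 = -75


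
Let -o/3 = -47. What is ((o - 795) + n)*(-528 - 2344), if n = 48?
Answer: 1740432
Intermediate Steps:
o = 141 (o = -3*(-47) = 141)
((o - 795) + n)*(-528 - 2344) = ((141 - 795) + 48)*(-528 - 2344) = (-654 + 48)*(-2872) = -606*(-2872) = 1740432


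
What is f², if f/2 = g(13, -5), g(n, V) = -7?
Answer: 196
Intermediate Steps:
f = -14 (f = 2*(-7) = -14)
f² = (-14)² = 196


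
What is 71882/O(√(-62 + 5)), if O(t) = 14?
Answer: 35941/7 ≈ 5134.4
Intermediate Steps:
71882/O(√(-62 + 5)) = 71882/14 = 71882*(1/14) = 35941/7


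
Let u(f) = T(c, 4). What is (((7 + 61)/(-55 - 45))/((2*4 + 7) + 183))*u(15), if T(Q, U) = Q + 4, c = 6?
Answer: -17/495 ≈ -0.034343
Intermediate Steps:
T(Q, U) = 4 + Q
u(f) = 10 (u(f) = 4 + 6 = 10)
(((7 + 61)/(-55 - 45))/((2*4 + 7) + 183))*u(15) = (((7 + 61)/(-55 - 45))/((2*4 + 7) + 183))*10 = ((68/(-100))/((8 + 7) + 183))*10 = ((68*(-1/100))/(15 + 183))*10 = -17/25/198*10 = -17/25*1/198*10 = -17/4950*10 = -17/495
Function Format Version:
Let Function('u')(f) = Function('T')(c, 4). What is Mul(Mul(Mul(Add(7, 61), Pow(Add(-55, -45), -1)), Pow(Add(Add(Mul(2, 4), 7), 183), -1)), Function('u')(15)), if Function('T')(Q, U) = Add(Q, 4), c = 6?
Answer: Rational(-17, 495) ≈ -0.034343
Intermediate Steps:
Function('T')(Q, U) = Add(4, Q)
Function('u')(f) = 10 (Function('u')(f) = Add(4, 6) = 10)
Mul(Mul(Mul(Add(7, 61), Pow(Add(-55, -45), -1)), Pow(Add(Add(Mul(2, 4), 7), 183), -1)), Function('u')(15)) = Mul(Mul(Mul(Add(7, 61), Pow(Add(-55, -45), -1)), Pow(Add(Add(Mul(2, 4), 7), 183), -1)), 10) = Mul(Mul(Mul(68, Pow(-100, -1)), Pow(Add(Add(8, 7), 183), -1)), 10) = Mul(Mul(Mul(68, Rational(-1, 100)), Pow(Add(15, 183), -1)), 10) = Mul(Mul(Rational(-17, 25), Pow(198, -1)), 10) = Mul(Mul(Rational(-17, 25), Rational(1, 198)), 10) = Mul(Rational(-17, 4950), 10) = Rational(-17, 495)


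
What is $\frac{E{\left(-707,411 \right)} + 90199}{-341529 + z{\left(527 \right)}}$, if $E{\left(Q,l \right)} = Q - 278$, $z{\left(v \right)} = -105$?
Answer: $- \frac{14869}{56939} \approx -0.26114$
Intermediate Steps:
$E{\left(Q,l \right)} = -278 + Q$ ($E{\left(Q,l \right)} = Q - 278 = -278 + Q$)
$\frac{E{\left(-707,411 \right)} + 90199}{-341529 + z{\left(527 \right)}} = \frac{\left(-278 - 707\right) + 90199}{-341529 - 105} = \frac{-985 + 90199}{-341634} = 89214 \left(- \frac{1}{341634}\right) = - \frac{14869}{56939}$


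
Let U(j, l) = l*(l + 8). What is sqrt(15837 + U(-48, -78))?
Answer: sqrt(21297) ≈ 145.93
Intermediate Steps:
U(j, l) = l*(8 + l)
sqrt(15837 + U(-48, -78)) = sqrt(15837 - 78*(8 - 78)) = sqrt(15837 - 78*(-70)) = sqrt(15837 + 5460) = sqrt(21297)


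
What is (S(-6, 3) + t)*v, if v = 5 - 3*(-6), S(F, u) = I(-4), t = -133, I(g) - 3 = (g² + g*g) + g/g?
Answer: -2231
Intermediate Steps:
I(g) = 4 + 2*g² (I(g) = 3 + ((g² + g*g) + g/g) = 3 + ((g² + g²) + 1) = 3 + (2*g² + 1) = 3 + (1 + 2*g²) = 4 + 2*g²)
S(F, u) = 36 (S(F, u) = 4 + 2*(-4)² = 4 + 2*16 = 4 + 32 = 36)
v = 23 (v = 5 + 18 = 23)
(S(-6, 3) + t)*v = (36 - 133)*23 = -97*23 = -2231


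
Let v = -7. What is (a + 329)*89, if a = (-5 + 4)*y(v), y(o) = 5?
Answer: 28836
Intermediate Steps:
a = -5 (a = (-5 + 4)*5 = -1*5 = -5)
(a + 329)*89 = (-5 + 329)*89 = 324*89 = 28836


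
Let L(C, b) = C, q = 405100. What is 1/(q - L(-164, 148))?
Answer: 1/405264 ≈ 2.4675e-6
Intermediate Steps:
1/(q - L(-164, 148)) = 1/(405100 - 1*(-164)) = 1/(405100 + 164) = 1/405264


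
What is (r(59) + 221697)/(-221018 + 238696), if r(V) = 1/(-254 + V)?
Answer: 21615457/1723605 ≈ 12.541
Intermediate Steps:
(r(59) + 221697)/(-221018 + 238696) = (1/(-254 + 59) + 221697)/(-221018 + 238696) = (1/(-195) + 221697)/17678 = (-1/195 + 221697)*(1/17678) = (43230914/195)*(1/17678) = 21615457/1723605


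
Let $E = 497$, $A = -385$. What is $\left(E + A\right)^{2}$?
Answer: $12544$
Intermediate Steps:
$\left(E + A\right)^{2} = \left(497 - 385\right)^{2} = 112^{2} = 12544$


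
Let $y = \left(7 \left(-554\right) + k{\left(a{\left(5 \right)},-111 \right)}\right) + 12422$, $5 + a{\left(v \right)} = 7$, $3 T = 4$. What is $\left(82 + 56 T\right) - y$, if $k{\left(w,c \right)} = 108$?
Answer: $- \frac{25486}{3} \approx -8495.3$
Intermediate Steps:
$T = \frac{4}{3}$ ($T = \frac{1}{3} \cdot 4 = \frac{4}{3} \approx 1.3333$)
$a{\left(v \right)} = 2$ ($a{\left(v \right)} = -5 + 7 = 2$)
$y = 8652$ ($y = \left(7 \left(-554\right) + 108\right) + 12422 = \left(-3878 + 108\right) + 12422 = -3770 + 12422 = 8652$)
$\left(82 + 56 T\right) - y = \left(82 + 56 \cdot \frac{4}{3}\right) - 8652 = \left(82 + \frac{224}{3}\right) - 8652 = \frac{470}{3} - 8652 = - \frac{25486}{3}$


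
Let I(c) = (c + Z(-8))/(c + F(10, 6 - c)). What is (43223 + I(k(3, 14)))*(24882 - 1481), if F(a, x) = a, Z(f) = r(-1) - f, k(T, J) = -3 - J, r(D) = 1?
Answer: 1011488167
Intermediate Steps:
Z(f) = 1 - f
I(c) = (9 + c)/(10 + c) (I(c) = (c + (1 - 1*(-8)))/(c + 10) = (c + (1 + 8))/(10 + c) = (c + 9)/(10 + c) = (9 + c)/(10 + c))
(43223 + I(k(3, 14)))*(24882 - 1481) = (43223 + (9 + (-3 - 1*14))/(10 + (-3 - 1*14)))*(24882 - 1481) = (43223 + (9 + (-3 - 14))/(10 + (-3 - 14)))*23401 = (43223 + (9 - 17)/(10 - 17))*23401 = (43223 - 8/(-7))*23401 = (43223 - ⅐*(-8))*23401 = (43223 + 8/7)*23401 = (302569/7)*23401 = 1011488167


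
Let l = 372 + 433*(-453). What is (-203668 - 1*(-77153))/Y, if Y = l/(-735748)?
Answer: -93083158220/195777 ≈ -4.7546e+5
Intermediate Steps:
l = -195777 (l = 372 - 196149 = -195777)
Y = 195777/735748 (Y = -195777/(-735748) = -195777*(-1/735748) = 195777/735748 ≈ 0.26609)
(-203668 - 1*(-77153))/Y = (-203668 - 1*(-77153))/(195777/735748) = (-203668 + 77153)*(735748/195777) = -126515*735748/195777 = -93083158220/195777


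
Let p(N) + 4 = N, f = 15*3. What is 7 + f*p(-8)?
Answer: -533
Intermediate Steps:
f = 45
p(N) = -4 + N
7 + f*p(-8) = 7 + 45*(-4 - 8) = 7 + 45*(-12) = 7 - 540 = -533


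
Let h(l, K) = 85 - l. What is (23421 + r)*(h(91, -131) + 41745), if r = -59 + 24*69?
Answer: 1044226302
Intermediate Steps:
r = 1597 (r = -59 + 1656 = 1597)
(23421 + r)*(h(91, -131) + 41745) = (23421 + 1597)*((85 - 1*91) + 41745) = 25018*((85 - 91) + 41745) = 25018*(-6 + 41745) = 25018*41739 = 1044226302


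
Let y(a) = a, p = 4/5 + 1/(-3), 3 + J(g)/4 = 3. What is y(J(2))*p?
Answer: 0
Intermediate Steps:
J(g) = 0 (J(g) = -12 + 4*3 = -12 + 12 = 0)
p = 7/15 (p = 4*(⅕) + 1*(-⅓) = ⅘ - ⅓ = 7/15 ≈ 0.46667)
y(J(2))*p = 0*(7/15) = 0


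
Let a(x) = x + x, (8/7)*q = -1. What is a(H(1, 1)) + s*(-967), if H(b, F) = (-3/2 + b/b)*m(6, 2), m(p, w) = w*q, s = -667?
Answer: 2579963/4 ≈ 6.4499e+5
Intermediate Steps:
q = -7/8 (q = (7/8)*(-1) = -7/8 ≈ -0.87500)
m(p, w) = -7*w/8 (m(p, w) = w*(-7/8) = -7*w/8)
H(b, F) = 7/8 (H(b, F) = (-3/2 + b/b)*(-7/8*2) = (-3*1/2 + 1)*(-7/4) = (-3/2 + 1)*(-7/4) = -1/2*(-7/4) = 7/8)
a(x) = 2*x
a(H(1, 1)) + s*(-967) = 2*(7/8) - 667*(-967) = 7/4 + 644989 = 2579963/4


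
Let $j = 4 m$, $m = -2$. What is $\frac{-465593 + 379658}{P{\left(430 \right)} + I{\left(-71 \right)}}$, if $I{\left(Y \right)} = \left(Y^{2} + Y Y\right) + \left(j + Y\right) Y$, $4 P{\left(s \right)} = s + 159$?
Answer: $- \frac{343740}{63353} \approx -5.4258$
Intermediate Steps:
$j = -8$ ($j = 4 \left(-2\right) = -8$)
$P{\left(s \right)} = \frac{159}{4} + \frac{s}{4}$ ($P{\left(s \right)} = \frac{s + 159}{4} = \frac{159 + s}{4} = \frac{159}{4} + \frac{s}{4}$)
$I{\left(Y \right)} = 2 Y^{2} + Y \left(-8 + Y\right)$ ($I{\left(Y \right)} = \left(Y^{2} + Y Y\right) + \left(-8 + Y\right) Y = \left(Y^{2} + Y^{2}\right) + Y \left(-8 + Y\right) = 2 Y^{2} + Y \left(-8 + Y\right)$)
$\frac{-465593 + 379658}{P{\left(430 \right)} + I{\left(-71 \right)}} = \frac{-465593 + 379658}{\left(\frac{159}{4} + \frac{1}{4} \cdot 430\right) - 71 \left(-8 + 3 \left(-71\right)\right)} = - \frac{85935}{\left(\frac{159}{4} + \frac{215}{2}\right) - 71 \left(-8 - 213\right)} = - \frac{85935}{\frac{589}{4} - -15691} = - \frac{85935}{\frac{589}{4} + 15691} = - \frac{85935}{\frac{63353}{4}} = \left(-85935\right) \frac{4}{63353} = - \frac{343740}{63353}$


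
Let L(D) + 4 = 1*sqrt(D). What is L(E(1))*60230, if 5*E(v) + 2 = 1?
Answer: -240920 + 12046*I*sqrt(5) ≈ -2.4092e+5 + 26936.0*I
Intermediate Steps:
E(v) = -1/5 (E(v) = -2/5 + (1/5)*1 = -2/5 + 1/5 = -1/5)
L(D) = -4 + sqrt(D) (L(D) = -4 + 1*sqrt(D) = -4 + sqrt(D))
L(E(1))*60230 = (-4 + sqrt(-1/5))*60230 = (-4 + I*sqrt(5)/5)*60230 = -240920 + 12046*I*sqrt(5)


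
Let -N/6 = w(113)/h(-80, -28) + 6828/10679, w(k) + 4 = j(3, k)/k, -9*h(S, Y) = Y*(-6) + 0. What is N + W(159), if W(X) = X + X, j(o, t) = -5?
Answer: 10571151729/33788356 ≈ 312.86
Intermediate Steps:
h(S, Y) = 2*Y/3 (h(S, Y) = -(Y*(-6) + 0)/9 = -(-6*Y + 0)/9 = -(-2)*Y/3 = 2*Y/3)
w(k) = -4 - 5/k
W(X) = 2*X
N = -173545479/33788356 (N = -6*((-4 - 5/113)/(((⅔)*(-28))) + 6828/10679) = -6*((-4 - 5*1/113)/(-56/3) + 6828*(1/10679)) = -6*((-4 - 5/113)*(-3/56) + 6828/10679) = -6*(-457/113*(-3/56) + 6828/10679) = -6*(1371/6328 + 6828/10679) = -6*57848493/67576712 = -173545479/33788356 ≈ -5.1363)
N + W(159) = -173545479/33788356 + 2*159 = -173545479/33788356 + 318 = 10571151729/33788356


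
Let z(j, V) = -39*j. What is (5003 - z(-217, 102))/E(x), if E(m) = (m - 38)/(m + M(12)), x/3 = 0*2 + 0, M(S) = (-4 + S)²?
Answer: 110720/19 ≈ 5827.4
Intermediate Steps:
x = 0 (x = 3*(0*2 + 0) = 3*(0 + 0) = 3*0 = 0)
E(m) = (-38 + m)/(64 + m) (E(m) = (m - 38)/(m + (-4 + 12)²) = (-38 + m)/(m + 8²) = (-38 + m)/(m + 64) = (-38 + m)/(64 + m))
(5003 - z(-217, 102))/E(x) = (5003 - (-39)*(-217))/(((-38 + 0)/(64 + 0))) = (5003 - 1*8463)/((-38/64)) = (5003 - 8463)/(((1/64)*(-38))) = -3460/(-19/32) = -3460*(-32/19) = 110720/19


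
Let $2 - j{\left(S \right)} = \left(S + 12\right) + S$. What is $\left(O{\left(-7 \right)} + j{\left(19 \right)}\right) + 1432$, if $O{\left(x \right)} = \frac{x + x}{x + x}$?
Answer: $1385$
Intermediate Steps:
$j{\left(S \right)} = -10 - 2 S$ ($j{\left(S \right)} = 2 - \left(\left(S + 12\right) + S\right) = 2 - \left(\left(12 + S\right) + S\right) = 2 - \left(12 + 2 S\right) = -10 - 2 S$)
$O{\left(x \right)} = 1$ ($O{\left(x \right)} = \frac{2 x}{2 x} = 2 x \frac{1}{2 x} = 1$)
$\left(O{\left(-7 \right)} + j{\left(19 \right)}\right) + 1432 = \left(1 - 48\right) + 1432 = -47 + 1432 = 1385$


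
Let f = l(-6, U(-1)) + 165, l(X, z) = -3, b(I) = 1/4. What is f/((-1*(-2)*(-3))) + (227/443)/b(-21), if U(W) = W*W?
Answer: -11053/443 ≈ -24.950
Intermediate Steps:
U(W) = W**2
b(I) = 1/4
f = 162 (f = -3 + 165 = 162)
f/((-1*(-2)*(-3))) + (227/443)/b(-21) = 162/((-1*(-2)*(-3))) + (227/443)/(1/4) = 162/((2*(-3))) + (227*(1/443))*4 = 162/(-6) + (227/443)*4 = 162*(-1/6) + 908/443 = -27 + 908/443 = -11053/443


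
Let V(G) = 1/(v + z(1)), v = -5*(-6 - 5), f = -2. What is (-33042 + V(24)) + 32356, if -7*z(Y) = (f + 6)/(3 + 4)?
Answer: -1845977/2691 ≈ -685.98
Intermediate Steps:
z(Y) = -4/49 (z(Y) = -(-2 + 6)/(7*(3 + 4)) = -4/(7*7) = -1/7*4/7 = -4/49)
v = 55 (v = -5*(-11) = 55)
V(G) = 49/2691 (V(G) = 1/(55 - 4/49) = 1/(2691/49) = 49/2691)
(-33042 + V(24)) + 32356 = (-33042 + 49/2691) + 32356 = -88915973/2691 + 32356 = -1845977/2691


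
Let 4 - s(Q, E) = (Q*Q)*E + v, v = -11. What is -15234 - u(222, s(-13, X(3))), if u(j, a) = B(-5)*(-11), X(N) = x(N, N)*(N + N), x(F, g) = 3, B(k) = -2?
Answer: -15256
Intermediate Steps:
X(N) = 6*N (X(N) = 3*(N + N) = 3*(2*N) = 6*N)
s(Q, E) = 15 - E*Q² (s(Q, E) = 4 - ((Q*Q)*E - 11) = 4 - (Q²*E - 11) = 4 - (E*Q² - 11) = 4 - (-11 + E*Q²) = 4 + (11 - E*Q²) = 15 - E*Q²)
u(j, a) = 22 (u(j, a) = -2*(-11) = 22)
-15234 - u(222, s(-13, X(3))) = -15234 - 1*22 = -15234 - 22 = -15256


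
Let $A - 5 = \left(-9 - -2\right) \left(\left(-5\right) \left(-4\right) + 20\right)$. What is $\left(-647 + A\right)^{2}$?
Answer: $850084$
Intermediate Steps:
$A = -275$ ($A = 5 + \left(-9 - -2\right) \left(\left(-5\right) \left(-4\right) + 20\right) = 5 + \left(-9 + 2\right) \left(20 + 20\right) = 5 - 280 = -275$)
$\left(-647 + A\right)^{2} = \left(-647 - 275\right)^{2} = \left(-922\right)^{2} = 850084$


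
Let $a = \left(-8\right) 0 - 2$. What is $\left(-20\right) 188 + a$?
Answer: $-3762$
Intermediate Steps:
$a = -2$ ($a = 0 - 2 = -2$)
$\left(-20\right) 188 + a = \left(-20\right) 188 - 2 = -3760 - 2 = -3762$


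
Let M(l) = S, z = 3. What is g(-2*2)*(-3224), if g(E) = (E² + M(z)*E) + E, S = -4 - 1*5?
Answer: -154752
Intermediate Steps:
S = -9 (S = -4 - 5 = -9)
M(l) = -9
g(E) = E² - 8*E (g(E) = (E² - 9*E) + E = E² - 8*E)
g(-2*2)*(-3224) = ((-2*2)*(-8 - 2*2))*(-3224) = -4*(-8 - 4)*(-3224) = -4*(-12)*(-3224) = 48*(-3224) = -154752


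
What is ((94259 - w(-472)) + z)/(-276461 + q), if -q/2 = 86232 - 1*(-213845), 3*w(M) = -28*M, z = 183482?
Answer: -820007/2629845 ≈ -0.31181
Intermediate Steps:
w(M) = -28*M/3 (w(M) = (-28*M)/3 = -28*M/3)
q = -600154 (q = -2*(86232 - 1*(-213845)) = -2*(86232 + 213845) = -2*300077 = -600154)
((94259 - w(-472)) + z)/(-276461 + q) = ((94259 - (-28)*(-472)/3) + 183482)/(-276461 - 600154) = ((94259 - 1*13216/3) + 183482)/(-876615) = ((94259 - 13216/3) + 183482)*(-1/876615) = (269561/3 + 183482)*(-1/876615) = (820007/3)*(-1/876615) = -820007/2629845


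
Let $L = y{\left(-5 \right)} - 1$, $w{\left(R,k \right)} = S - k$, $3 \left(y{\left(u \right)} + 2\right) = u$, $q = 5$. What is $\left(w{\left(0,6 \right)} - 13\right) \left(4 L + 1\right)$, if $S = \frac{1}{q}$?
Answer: $\frac{4982}{15} \approx 332.13$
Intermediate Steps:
$y{\left(u \right)} = -2 + \frac{u}{3}$
$S = \frac{1}{5} \approx 0.2$
$w{\left(R,k \right)} = \frac{1}{5} - k$
$L = - \frac{14}{3}$ ($L = \left(-2 + \frac{1}{3} \left(-5\right)\right) - 1 = \left(-2 - \frac{5}{3}\right) - 1 = - \frac{11}{3} - 1 = - \frac{14}{3} \approx -4.6667$)
$\left(w{\left(0,6 \right)} - 13\right) \left(4 L + 1\right) = \left(\left(\frac{1}{5} - 6\right) - 13\right) \left(4 \left(- \frac{14}{3}\right) + 1\right) = \left(\left(\frac{1}{5} - 6\right) - 13\right) \left(- \frac{56}{3} + 1\right) = \left(- \frac{29}{5} - 13\right) \left(- \frac{53}{3}\right) = \left(- \frac{94}{5}\right) \left(- \frac{53}{3}\right) = \frac{4982}{15}$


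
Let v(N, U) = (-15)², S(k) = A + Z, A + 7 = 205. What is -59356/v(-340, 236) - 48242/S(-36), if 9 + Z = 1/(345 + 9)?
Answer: -7813807192/15054075 ≈ -519.05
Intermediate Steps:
A = 198 (A = -7 + 205 = 198)
Z = -3185/354 (Z = -9 + 1/(345 + 9) = -9 + 1/354 = -3185/354 ≈ -8.9972)
S(k) = 66907/354 (S(k) = 198 - 3185/354 = 66907/354)
v(N, U) = 225
-59356/v(-340, 236) - 48242/S(-36) = -59356/225 - 48242/66907/354 = -59356*1/225 - 48242*354/66907 = -59356/225 - 17077668/66907 = -7813807192/15054075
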